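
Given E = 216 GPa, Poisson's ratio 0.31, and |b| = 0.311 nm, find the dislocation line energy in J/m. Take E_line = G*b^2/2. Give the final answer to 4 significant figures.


Step 1: G = E / (2*(1+nu))
G = 216 / (2*(1+0.31)) = 82.4427 GPa = 8.24427e+10 Pa
Step 2: E_line = G*b^2/2
b = 0.311 nm = 3.11e-10 m
E_line = 0.5 * 8.24427e+10 * (3.11e-10)^2 = 3.987e-09 J/m


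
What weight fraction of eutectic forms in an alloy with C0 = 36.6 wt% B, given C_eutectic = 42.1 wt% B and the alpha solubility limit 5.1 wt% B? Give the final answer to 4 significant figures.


f_primary = (C_e - C0) / (C_e - C_alpha_max)
f_primary = (42.1 - 36.6) / (42.1 - 5.1)
f_primary = 0.148649
f_eutectic = 1 - 0.148649 = 0.8514


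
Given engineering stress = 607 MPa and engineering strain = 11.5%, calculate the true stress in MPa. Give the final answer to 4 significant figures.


sigma_true = sigma_eng * (1 + epsilon_eng)
sigma_true = 607 * (1 + 0.115)
sigma_true = 676.8 MPa


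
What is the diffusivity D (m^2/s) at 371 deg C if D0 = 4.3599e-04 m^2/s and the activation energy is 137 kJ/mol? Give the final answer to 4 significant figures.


D = D0 * exp(-Qd / (R*T))
T = 644.15 K
D = 4.3599e-04 * exp(-137e3 / (8.314 * 644.15))
D = 3.386e-15 m^2/s


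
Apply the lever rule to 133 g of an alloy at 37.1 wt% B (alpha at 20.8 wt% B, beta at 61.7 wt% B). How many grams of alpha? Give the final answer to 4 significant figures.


f_alpha = (C_beta - C0) / (C_beta - C_alpha)
f_alpha = (61.7 - 37.1) / (61.7 - 20.8) = 0.601467
m_alpha = f_alpha * m_total = 0.601467 * 133 = 80 g


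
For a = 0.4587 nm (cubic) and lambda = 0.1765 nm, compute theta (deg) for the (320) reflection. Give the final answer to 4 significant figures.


d = a / sqrt(h^2+k^2+l^2)
d = 0.4587 / sqrt(13) = 0.12722 nm
lambda = 2*d*sin(theta)  =>  sin(theta) = lambda / (2*d)
sin(theta) = 0.1765 / (2 * 0.12722) = 0.693678
theta = 43.92 deg


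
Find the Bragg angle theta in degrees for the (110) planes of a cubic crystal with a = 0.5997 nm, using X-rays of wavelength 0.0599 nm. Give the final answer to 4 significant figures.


d = a / sqrt(h^2+k^2+l^2)
d = 0.5997 / sqrt(2) = 0.424052 nm
lambda = 2*d*sin(theta)  =>  sin(theta) = lambda / (2*d)
sin(theta) = 0.0599 / (2 * 0.424052) = 0.0706281
theta = 4.05 deg


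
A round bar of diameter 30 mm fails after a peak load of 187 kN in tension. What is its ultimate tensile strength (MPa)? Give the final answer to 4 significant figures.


A0 = pi*(d/2)^2 = pi*(30/2)^2 = 706.858 mm^2
UTS = F_max / A0 = 187*1000 / 706.858
UTS = 264.6 MPa


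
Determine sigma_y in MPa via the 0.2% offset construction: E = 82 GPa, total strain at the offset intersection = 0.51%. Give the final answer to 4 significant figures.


Offset strain = 0.002
Elastic strain at yield = total_strain - offset = 5.1e-03 - 0.002 = 3.1e-03
sigma_y = E * elastic_strain = 82000 * 3.1e-03
sigma_y = 254.2 MPa


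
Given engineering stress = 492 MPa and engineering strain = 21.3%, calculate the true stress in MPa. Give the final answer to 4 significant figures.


sigma_true = sigma_eng * (1 + epsilon_eng)
sigma_true = 492 * (1 + 0.213)
sigma_true = 596.8 MPa


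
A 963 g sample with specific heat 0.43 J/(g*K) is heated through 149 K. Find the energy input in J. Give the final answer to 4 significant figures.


Q = m * cp * dT
Q = 963 * 0.43 * 149
Q = 61700 J


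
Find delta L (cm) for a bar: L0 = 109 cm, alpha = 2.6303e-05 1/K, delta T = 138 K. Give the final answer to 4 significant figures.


dL = L0 * alpha * dT
dL = 109 * 2.6303e-05 * 138
dL = 0.3956 cm


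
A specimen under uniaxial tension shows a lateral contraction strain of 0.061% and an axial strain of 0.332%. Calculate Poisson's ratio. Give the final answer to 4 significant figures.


nu = -epsilon_lat / epsilon_axial
Lateral strain is contraction (negative), so using magnitudes:
nu = 0.061 / 0.332
nu = 0.1837


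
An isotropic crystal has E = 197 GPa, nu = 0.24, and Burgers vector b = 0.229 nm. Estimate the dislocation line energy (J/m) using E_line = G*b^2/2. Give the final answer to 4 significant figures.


Step 1: G = E / (2*(1+nu))
G = 197 / (2*(1+0.24)) = 79.4355 GPa = 7.94355e+10 Pa
Step 2: E_line = G*b^2/2
b = 0.229 nm = 2.29e-10 m
E_line = 0.5 * 7.94355e+10 * (2.29e-10)^2 = 2.083e-09 J/m


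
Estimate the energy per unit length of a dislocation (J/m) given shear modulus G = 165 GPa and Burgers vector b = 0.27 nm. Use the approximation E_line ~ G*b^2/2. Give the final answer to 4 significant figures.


E = G*b^2/2
b = 0.27 nm = 2.7e-10 m
G = 165 GPa = 1.65e+11 Pa
E = 0.5 * 1.65e+11 * (2.7e-10)^2
E = 6.014e-09 J/m


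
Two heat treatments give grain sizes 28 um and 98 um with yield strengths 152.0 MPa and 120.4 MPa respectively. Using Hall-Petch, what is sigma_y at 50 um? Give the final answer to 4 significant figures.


sigma_y = sigma0 + k / sqrt(d)
1/sqrt(d1) = 1/sqrt(2.8e-05) = 188.982;  1/sqrt(d2) = 101.015
k = (sigma1 - sigma2) / (1/sqrt(d1) - 1/sqrt(d2)) = (152.0 - 120.4) / (188.982 - 101.015) = 0.359226 MPa*m^0.5
sigma0 = sigma1 - k/sqrt(d1) = 152.0 - 0.359226*188.982 = 84.1127 MPa
sigma_y(d3) = 84.1127 + 0.359226 / sqrt(5e-05) = 134.9 MPa


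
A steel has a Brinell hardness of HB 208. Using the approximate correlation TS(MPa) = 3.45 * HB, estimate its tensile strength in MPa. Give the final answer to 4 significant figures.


TS (MPa) = 3.45 * HB
TS = 3.45 * 208
TS = 717.6 MPa


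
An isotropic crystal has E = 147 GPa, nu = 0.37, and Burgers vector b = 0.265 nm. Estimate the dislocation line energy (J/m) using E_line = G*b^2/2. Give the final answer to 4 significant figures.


Step 1: G = E / (2*(1+nu))
G = 147 / (2*(1+0.37)) = 53.6496 GPa = 5.36496e+10 Pa
Step 2: E_line = G*b^2/2
b = 0.265 nm = 2.65e-10 m
E_line = 0.5 * 5.36496e+10 * (2.65e-10)^2 = 1.884e-09 J/m


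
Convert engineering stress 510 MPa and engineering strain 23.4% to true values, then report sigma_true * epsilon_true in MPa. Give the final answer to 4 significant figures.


sigma_true = sigma_eng * (1 + epsilon_eng)
sigma_true = 510 * (1 + 0.234) = 629.34 MPa
epsilon_true = ln(1 + epsilon_eng)
epsilon_true = ln(1 + 0.234) = 0.210261
sigma_true * epsilon_true = 629.34 * 0.210261 = 132.3 MPa


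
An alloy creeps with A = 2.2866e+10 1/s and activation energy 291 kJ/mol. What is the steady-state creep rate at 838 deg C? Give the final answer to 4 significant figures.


rate = A * exp(-Q / (R*T))
T = 838 + 273.15 = 1111.15 K
rate = 2.2866e+10 * exp(-291e3 / (8.314 * 1111.15))
rate = 4.774e-04 1/s


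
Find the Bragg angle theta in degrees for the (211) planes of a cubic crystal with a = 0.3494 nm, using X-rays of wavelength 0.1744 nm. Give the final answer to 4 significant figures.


d = a / sqrt(h^2+k^2+l^2)
d = 0.3494 / sqrt(6) = 0.142642 nm
lambda = 2*d*sin(theta)  =>  sin(theta) = lambda / (2*d)
sin(theta) = 0.1744 / (2 * 0.142642) = 0.611321
theta = 37.69 deg


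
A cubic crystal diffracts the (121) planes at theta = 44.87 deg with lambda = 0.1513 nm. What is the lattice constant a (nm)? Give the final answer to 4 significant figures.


d = lambda / (2*sin(theta))
d = 0.1513 / (2*sin(44.87 deg))
d = 0.107229 nm
a = d * sqrt(h^2+k^2+l^2) = 0.107229 * sqrt(6)
a = 0.2627 nm


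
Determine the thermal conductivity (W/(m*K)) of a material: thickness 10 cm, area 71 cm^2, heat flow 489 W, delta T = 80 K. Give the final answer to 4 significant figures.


k = Q*L / (A*dT)
L = 0.1 m, A = 7.1e-03 m^2
k = 489 * 0.1 / (7.1e-03 * 80)
k = 86.09 W/(m*K)


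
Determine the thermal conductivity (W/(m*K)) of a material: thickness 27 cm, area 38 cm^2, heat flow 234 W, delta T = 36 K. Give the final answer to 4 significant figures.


k = Q*L / (A*dT)
L = 0.27 m, A = 3.8e-03 m^2
k = 234 * 0.27 / (3.8e-03 * 36)
k = 461.8 W/(m*K)


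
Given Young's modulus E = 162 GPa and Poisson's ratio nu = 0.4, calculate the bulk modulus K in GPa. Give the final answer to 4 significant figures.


K = E / (3*(1-2*nu))
K = 162 / (3*(1-2*0.4))
K = 270 GPa


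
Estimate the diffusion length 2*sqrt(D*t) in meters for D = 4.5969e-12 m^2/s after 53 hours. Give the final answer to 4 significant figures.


t = 53 hr = 190800 s
Diffusion length = 2*sqrt(D*t)
= 2*sqrt(4.5969e-12 * 190800)
= 1.873e-03 m


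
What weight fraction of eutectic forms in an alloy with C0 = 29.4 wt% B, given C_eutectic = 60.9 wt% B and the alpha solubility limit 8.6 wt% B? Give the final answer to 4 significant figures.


f_primary = (C_e - C0) / (C_e - C_alpha_max)
f_primary = (60.9 - 29.4) / (60.9 - 8.6)
f_primary = 0.602294
f_eutectic = 1 - 0.602294 = 0.3977


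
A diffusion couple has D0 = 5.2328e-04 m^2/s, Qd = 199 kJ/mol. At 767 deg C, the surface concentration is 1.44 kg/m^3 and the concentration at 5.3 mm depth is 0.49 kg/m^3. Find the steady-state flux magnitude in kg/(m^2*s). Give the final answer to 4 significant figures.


Step 1: D = D0 * exp(-Qd/(R*T))
T = 767 + 273.15 = 1040.15 K
D = 5.2328e-04 * exp(-199e3 / (8.314 * 1040.15)) = 5.30783e-14 m^2/s
Step 2: J = D * (C1 - C2) / dx
J = 5.30783e-14 * (1.44 - 0.49) / 5.3e-03
J = 9.514e-12 kg/(m^2*s)


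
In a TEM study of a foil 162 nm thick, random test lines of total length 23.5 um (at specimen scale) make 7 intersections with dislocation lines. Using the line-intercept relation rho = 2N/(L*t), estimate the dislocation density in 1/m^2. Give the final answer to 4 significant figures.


rho = 2N / (L * t)
L = 23.5 um = 2.35e-05 m, t = 162 nm = 1.62e-07 m
rho = 2 * 7 / (2.35e-05 * 1.62e-07)
rho = 3.677e+12 1/m^2


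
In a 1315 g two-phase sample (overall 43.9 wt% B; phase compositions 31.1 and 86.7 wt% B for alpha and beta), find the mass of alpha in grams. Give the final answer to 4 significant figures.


f_alpha = (C_beta - C0) / (C_beta - C_alpha)
f_alpha = (86.7 - 43.9) / (86.7 - 31.1) = 0.769784
m_alpha = f_alpha * m_total = 0.769784 * 1315 = 1012 g


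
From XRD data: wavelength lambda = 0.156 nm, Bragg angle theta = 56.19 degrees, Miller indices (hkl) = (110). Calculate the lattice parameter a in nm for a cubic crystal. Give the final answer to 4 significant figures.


d = lambda / (2*sin(theta))
d = 0.156 / (2*sin(56.19 deg))
d = 0.0938755 nm
a = d * sqrt(h^2+k^2+l^2) = 0.0938755 * sqrt(2)
a = 0.1328 nm


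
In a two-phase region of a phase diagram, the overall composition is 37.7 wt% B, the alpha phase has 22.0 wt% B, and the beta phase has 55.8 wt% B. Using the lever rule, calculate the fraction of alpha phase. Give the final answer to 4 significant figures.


f_alpha = (C_beta - C0) / (C_beta - C_alpha)
f_alpha = (55.8 - 37.7) / (55.8 - 22.0)
f_alpha = 0.5355


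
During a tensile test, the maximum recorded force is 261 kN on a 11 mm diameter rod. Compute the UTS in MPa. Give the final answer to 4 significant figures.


A0 = pi*(d/2)^2 = pi*(11/2)^2 = 95.0332 mm^2
UTS = F_max / A0 = 261*1000 / 95.0332
UTS = 2746 MPa


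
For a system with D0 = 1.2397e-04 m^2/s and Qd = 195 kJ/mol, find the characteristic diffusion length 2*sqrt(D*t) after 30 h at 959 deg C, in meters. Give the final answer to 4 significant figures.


Step 1: D = D0 * exp(-Qd/(R*T))
T = 1232.15 K
D = 1.2397e-04 * exp(-195e3 / (8.314 * 1232.15)) = 6.7045e-13 m^2/s
Step 2: L = 2*sqrt(D*t)
t = 30 h = 108000 s
L = 2*sqrt(6.7045e-13 * 108000) = 5.382e-04 m


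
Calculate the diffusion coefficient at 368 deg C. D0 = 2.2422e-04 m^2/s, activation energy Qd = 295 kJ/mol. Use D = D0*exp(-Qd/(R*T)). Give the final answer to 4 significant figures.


D = D0 * exp(-Qd / (R*T))
T = 641.15 K
D = 2.2422e-04 * exp(-295e3 / (8.314 * 641.15))
D = 2.071e-28 m^2/s


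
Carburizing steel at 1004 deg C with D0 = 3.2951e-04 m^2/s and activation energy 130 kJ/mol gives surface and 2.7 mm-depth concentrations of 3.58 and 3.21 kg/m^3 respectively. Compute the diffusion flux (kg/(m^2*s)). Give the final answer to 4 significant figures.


Step 1: D = D0 * exp(-Qd/(R*T))
T = 1004 + 273.15 = 1277.15 K
D = 3.2951e-04 * exp(-130e3 / (8.314 * 1277.15)) = 1.58766e-09 m^2/s
Step 2: J = D * (C1 - C2) / dx
J = 1.58766e-09 * (3.58 - 3.21) / 2.7e-03
J = 2.176e-07 kg/(m^2*s)


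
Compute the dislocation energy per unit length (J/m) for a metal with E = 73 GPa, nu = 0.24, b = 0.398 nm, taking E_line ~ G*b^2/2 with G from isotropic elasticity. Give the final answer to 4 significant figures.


Step 1: G = E / (2*(1+nu))
G = 73 / (2*(1+0.24)) = 29.4355 GPa = 2.94355e+10 Pa
Step 2: E_line = G*b^2/2
b = 0.398 nm = 3.98e-10 m
E_line = 0.5 * 2.94355e+10 * (3.98e-10)^2 = 2.331e-09 J/m


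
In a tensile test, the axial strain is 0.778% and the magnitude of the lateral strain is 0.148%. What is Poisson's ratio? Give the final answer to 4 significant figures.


nu = -epsilon_lat / epsilon_axial
Lateral strain is contraction (negative), so using magnitudes:
nu = 0.148 / 0.778
nu = 0.1902


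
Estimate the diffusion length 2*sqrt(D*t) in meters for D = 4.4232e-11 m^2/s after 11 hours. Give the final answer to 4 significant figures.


t = 11 hr = 39600 s
Diffusion length = 2*sqrt(D*t)
= 2*sqrt(4.4232e-11 * 39600)
= 2.647e-03 m


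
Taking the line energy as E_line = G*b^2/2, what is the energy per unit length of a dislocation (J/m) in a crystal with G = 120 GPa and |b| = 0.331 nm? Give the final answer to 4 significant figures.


E = G*b^2/2
b = 0.331 nm = 3.31e-10 m
G = 120 GPa = 1.2e+11 Pa
E = 0.5 * 1.2e+11 * (3.31e-10)^2
E = 6.574e-09 J/m


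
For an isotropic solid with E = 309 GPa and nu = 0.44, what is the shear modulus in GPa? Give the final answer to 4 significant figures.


G = E / (2*(1+nu))
G = 309 / (2*(1+0.44))
G = 107.3 GPa


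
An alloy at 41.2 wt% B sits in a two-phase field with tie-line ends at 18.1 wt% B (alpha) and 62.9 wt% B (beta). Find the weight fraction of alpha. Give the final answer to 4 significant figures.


f_alpha = (C_beta - C0) / (C_beta - C_alpha)
f_alpha = (62.9 - 41.2) / (62.9 - 18.1)
f_alpha = 0.4844


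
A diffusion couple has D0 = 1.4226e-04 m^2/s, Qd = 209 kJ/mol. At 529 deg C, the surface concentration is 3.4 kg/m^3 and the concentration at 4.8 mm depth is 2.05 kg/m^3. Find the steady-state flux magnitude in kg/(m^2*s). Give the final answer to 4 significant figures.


Step 1: D = D0 * exp(-Qd/(R*T))
T = 529 + 273.15 = 802.15 K
D = 1.4226e-04 * exp(-209e3 / (8.314 * 802.15)) = 3.49034e-18 m^2/s
Step 2: J = D * (C1 - C2) / dx
J = 3.49034e-18 * (3.4 - 2.05) / 4.8e-03
J = 9.817e-16 kg/(m^2*s)


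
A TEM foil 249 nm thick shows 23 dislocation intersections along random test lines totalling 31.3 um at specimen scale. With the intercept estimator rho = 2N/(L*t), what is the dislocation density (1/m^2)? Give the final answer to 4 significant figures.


rho = 2N / (L * t)
L = 31.3 um = 3.13e-05 m, t = 249 nm = 2.49e-07 m
rho = 2 * 23 / (3.13e-05 * 2.49e-07)
rho = 5.902e+12 1/m^2


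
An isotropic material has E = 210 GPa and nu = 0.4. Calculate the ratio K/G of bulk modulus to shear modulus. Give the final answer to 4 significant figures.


G = E / (2*(1+nu))
G = 210 / (2*(1+0.4)) = 75 GPa
K = E / (3*(1-2*nu))
K = 210 / (3*(1-2*0.4)) = 350 GPa
K/G = 350 / 75 = 4.667


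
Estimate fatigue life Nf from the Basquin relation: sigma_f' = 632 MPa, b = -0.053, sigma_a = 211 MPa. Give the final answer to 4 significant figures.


sigma_a = sigma_f' * (2*Nf)^b
2*Nf = (sigma_a / sigma_f')^(1/b)
2*Nf = (211 / 632)^(1/-0.053)
2*Nf = 9.75736e+08
Nf = 4.879e+08 cycles


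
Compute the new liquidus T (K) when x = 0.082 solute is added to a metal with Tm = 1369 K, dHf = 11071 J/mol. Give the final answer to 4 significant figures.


dT = R*Tm^2*x / dHf
dT = 8.314 * 1369^2 * 0.082 / 11071
dT = 115.41 K
T_new = 1369 - 115.41 = 1254 K


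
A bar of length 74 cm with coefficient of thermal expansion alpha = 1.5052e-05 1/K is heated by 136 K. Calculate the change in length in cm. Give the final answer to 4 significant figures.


dL = L0 * alpha * dT
dL = 74 * 1.5052e-05 * 136
dL = 0.1515 cm


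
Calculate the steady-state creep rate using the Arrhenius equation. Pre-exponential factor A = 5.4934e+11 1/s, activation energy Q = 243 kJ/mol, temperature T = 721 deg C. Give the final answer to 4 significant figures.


rate = A * exp(-Q / (R*T))
T = 721 + 273.15 = 994.15 K
rate = 5.4934e+11 * exp(-243e3 / (8.314 * 994.15))
rate = 0.09369 1/s


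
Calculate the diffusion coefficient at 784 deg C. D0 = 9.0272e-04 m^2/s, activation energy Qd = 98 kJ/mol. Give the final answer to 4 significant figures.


D = D0 * exp(-Qd / (R*T))
T = 1057.15 K
D = 9.0272e-04 * exp(-98e3 / (8.314 * 1057.15))
D = 1.298e-08 m^2/s


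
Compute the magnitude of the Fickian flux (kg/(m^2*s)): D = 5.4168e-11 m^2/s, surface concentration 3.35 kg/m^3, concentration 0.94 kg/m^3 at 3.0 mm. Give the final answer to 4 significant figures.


J = -D * (dC/dx) = D * (C1 - C2) / dx
J = 5.4168e-11 * (3.35 - 0.94) / 3e-03
J = 4.351e-08 kg/(m^2*s)


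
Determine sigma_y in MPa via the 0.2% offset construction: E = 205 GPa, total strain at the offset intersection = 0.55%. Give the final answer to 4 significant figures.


Offset strain = 0.002
Elastic strain at yield = total_strain - offset = 5.5e-03 - 0.002 = 3.5e-03
sigma_y = E * elastic_strain = 205000 * 3.5e-03
sigma_y = 717.5 MPa


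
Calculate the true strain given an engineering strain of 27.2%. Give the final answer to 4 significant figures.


epsilon_true = ln(1 + epsilon_eng)
epsilon_true = ln(1 + 0.272)
epsilon_true = 0.2406


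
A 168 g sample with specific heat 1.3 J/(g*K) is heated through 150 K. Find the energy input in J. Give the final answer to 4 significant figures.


Q = m * cp * dT
Q = 168 * 1.3 * 150
Q = 32760 J


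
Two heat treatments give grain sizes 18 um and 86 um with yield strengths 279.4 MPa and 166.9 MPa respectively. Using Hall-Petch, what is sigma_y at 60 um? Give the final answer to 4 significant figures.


sigma_y = sigma0 + k / sqrt(d)
1/sqrt(d1) = 1/sqrt(1.8e-05) = 235.702;  1/sqrt(d2) = 107.833
k = (sigma1 - sigma2) / (1/sqrt(d1) - 1/sqrt(d2)) = (279.4 - 166.9) / (235.702 - 107.833) = 0.879803 MPa*m^0.5
sigma0 = sigma1 - k/sqrt(d1) = 279.4 - 0.879803*235.702 = 72.0284 MPa
sigma_y(d3) = 72.0284 + 0.879803 / sqrt(6e-05) = 185.6 MPa


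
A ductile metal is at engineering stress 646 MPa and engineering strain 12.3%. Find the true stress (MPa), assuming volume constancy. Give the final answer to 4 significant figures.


sigma_true = sigma_eng * (1 + epsilon_eng)
sigma_true = 646 * (1 + 0.123)
sigma_true = 725.5 MPa


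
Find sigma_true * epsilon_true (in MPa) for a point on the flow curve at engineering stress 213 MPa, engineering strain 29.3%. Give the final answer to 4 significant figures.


sigma_true = sigma_eng * (1 + epsilon_eng)
sigma_true = 213 * (1 + 0.293) = 275.409 MPa
epsilon_true = ln(1 + epsilon_eng)
epsilon_true = ln(1 + 0.293) = 0.256965
sigma_true * epsilon_true = 275.409 * 0.256965 = 70.77 MPa


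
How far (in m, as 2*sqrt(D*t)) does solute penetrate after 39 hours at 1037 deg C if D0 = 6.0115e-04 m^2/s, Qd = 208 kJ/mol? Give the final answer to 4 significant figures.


Step 1: D = D0 * exp(-Qd/(R*T))
T = 1310.15 K
D = 6.0115e-04 * exp(-208e3 / (8.314 * 1310.15)) = 3.06118e-12 m^2/s
Step 2: L = 2*sqrt(D*t)
t = 39 h = 140400 s
L = 2*sqrt(3.06118e-12 * 140400) = 1.311e-03 m


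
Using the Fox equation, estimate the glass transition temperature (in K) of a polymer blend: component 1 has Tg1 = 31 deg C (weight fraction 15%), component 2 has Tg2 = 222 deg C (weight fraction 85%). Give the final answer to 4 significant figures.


1/Tg = w1/Tg1 + w2/Tg2 (in Kelvin)
Tg1 = 304.15 K, Tg2 = 495.15 K
1/Tg = 0.15/304.15 + 0.85/495.15
Tg = 452.5 K


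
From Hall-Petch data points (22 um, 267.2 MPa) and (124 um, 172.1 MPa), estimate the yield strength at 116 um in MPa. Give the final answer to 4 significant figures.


sigma_y = sigma0 + k / sqrt(d)
1/sqrt(d1) = 1/sqrt(2.2e-05) = 213.201;  1/sqrt(d2) = 89.8027
k = (sigma1 - sigma2) / (1/sqrt(d1) - 1/sqrt(d2)) = (267.2 - 172.1) / (213.201 - 89.8027) = 0.770677 MPa*m^0.5
sigma0 = sigma1 - k/sqrt(d1) = 267.2 - 0.770677*213.201 = 102.891 MPa
sigma_y(d3) = 102.891 + 0.770677 / sqrt(1.16e-04) = 174.4 MPa


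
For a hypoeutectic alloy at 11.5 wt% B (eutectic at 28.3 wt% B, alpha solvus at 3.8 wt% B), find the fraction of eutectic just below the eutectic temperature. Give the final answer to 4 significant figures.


f_primary = (C_e - C0) / (C_e - C_alpha_max)
f_primary = (28.3 - 11.5) / (28.3 - 3.8)
f_primary = 0.685714
f_eutectic = 1 - 0.685714 = 0.3143


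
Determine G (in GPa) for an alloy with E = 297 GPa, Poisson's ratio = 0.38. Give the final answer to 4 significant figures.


G = E / (2*(1+nu))
G = 297 / (2*(1+0.38))
G = 107.6 GPa


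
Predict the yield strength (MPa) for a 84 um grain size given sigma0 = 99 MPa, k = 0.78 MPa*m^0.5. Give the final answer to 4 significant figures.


sigma_y = sigma0 + k / sqrt(d)
d = 84 um = 8.4e-05 m
sigma_y = 99 + 0.78 / sqrt(8.4e-05)
sigma_y = 184.1 MPa


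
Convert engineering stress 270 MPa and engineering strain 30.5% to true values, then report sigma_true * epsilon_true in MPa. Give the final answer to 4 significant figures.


sigma_true = sigma_eng * (1 + epsilon_eng)
sigma_true = 270 * (1 + 0.305) = 352.35 MPa
epsilon_true = ln(1 + epsilon_eng)
epsilon_true = ln(1 + 0.305) = 0.266203
sigma_true * epsilon_true = 352.35 * 0.266203 = 93.8 MPa


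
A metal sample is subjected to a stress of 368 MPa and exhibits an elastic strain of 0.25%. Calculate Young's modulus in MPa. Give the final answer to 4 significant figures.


E = sigma / epsilon
epsilon = 0.25% = 2.5e-03
E = 368 / 2.5e-03
E = 147200 MPa


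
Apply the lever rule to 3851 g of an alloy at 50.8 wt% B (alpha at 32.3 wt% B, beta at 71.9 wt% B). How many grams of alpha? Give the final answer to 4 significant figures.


f_alpha = (C_beta - C0) / (C_beta - C_alpha)
f_alpha = (71.9 - 50.8) / (71.9 - 32.3) = 0.532828
m_alpha = f_alpha * m_total = 0.532828 * 3851 = 2052 g


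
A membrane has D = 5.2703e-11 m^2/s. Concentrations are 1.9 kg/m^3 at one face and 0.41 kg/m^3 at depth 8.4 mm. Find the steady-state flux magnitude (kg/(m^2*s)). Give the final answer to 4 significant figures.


J = -D * (dC/dx) = D * (C1 - C2) / dx
J = 5.2703e-11 * (1.9 - 0.41) / 8.4e-03
J = 9.349e-09 kg/(m^2*s)


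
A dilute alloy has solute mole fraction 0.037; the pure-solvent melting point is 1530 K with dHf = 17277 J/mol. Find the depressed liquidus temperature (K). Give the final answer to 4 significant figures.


dT = R*Tm^2*x / dHf
dT = 8.314 * 1530^2 * 0.037 / 17277
dT = 41.6799 K
T_new = 1530 - 41.6799 = 1488 K


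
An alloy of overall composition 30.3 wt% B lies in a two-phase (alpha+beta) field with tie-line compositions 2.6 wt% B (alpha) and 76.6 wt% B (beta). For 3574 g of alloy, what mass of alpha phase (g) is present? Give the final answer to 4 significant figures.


f_alpha = (C_beta - C0) / (C_beta - C_alpha)
f_alpha = (76.6 - 30.3) / (76.6 - 2.6) = 0.625676
m_alpha = f_alpha * m_total = 0.625676 * 3574 = 2236 g


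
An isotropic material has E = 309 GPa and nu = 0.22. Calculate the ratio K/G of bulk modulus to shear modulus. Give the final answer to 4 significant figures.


G = E / (2*(1+nu))
G = 309 / (2*(1+0.22)) = 126.639 GPa
K = E / (3*(1-2*nu))
K = 309 / (3*(1-2*0.22)) = 183.929 GPa
K/G = 183.929 / 126.639 = 1.452


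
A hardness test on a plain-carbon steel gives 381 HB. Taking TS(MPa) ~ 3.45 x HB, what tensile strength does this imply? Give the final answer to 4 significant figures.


TS (MPa) = 3.45 * HB
TS = 3.45 * 381
TS = 1314 MPa


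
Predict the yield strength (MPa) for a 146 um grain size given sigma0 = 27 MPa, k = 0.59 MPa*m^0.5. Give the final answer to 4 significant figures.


sigma_y = sigma0 + k / sqrt(d)
d = 146 um = 1.46e-04 m
sigma_y = 27 + 0.59 / sqrt(1.46e-04)
sigma_y = 75.83 MPa


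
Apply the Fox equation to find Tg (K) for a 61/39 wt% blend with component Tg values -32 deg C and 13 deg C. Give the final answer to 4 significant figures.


1/Tg = w1/Tg1 + w2/Tg2 (in Kelvin)
Tg1 = 241.15 K, Tg2 = 286.15 K
1/Tg = 0.61/241.15 + 0.39/286.15
Tg = 256.9 K


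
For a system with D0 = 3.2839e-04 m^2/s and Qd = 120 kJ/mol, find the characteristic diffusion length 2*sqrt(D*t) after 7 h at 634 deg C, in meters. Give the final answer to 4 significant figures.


Step 1: D = D0 * exp(-Qd/(R*T))
T = 907.15 K
D = 3.2839e-04 * exp(-120e3 / (8.314 * 907.15)) = 4.04032e-11 m^2/s
Step 2: L = 2*sqrt(D*t)
t = 7 h = 25200 s
L = 2*sqrt(4.04032e-11 * 25200) = 2.018e-03 m


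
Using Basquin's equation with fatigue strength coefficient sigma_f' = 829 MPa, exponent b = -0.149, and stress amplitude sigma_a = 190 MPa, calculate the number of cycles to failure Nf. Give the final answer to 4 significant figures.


sigma_a = sigma_f' * (2*Nf)^b
2*Nf = (sigma_a / sigma_f')^(1/b)
2*Nf = (190 / 829)^(1/-0.149)
2*Nf = 19677.3
Nf = 9839 cycles


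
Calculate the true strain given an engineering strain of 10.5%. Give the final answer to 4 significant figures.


epsilon_true = ln(1 + epsilon_eng)
epsilon_true = ln(1 + 0.105)
epsilon_true = 0.09985


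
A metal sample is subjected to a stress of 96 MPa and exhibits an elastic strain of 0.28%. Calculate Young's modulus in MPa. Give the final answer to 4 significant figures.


E = sigma / epsilon
epsilon = 0.28% = 2.8e-03
E = 96 / 2.8e-03
E = 34290 MPa


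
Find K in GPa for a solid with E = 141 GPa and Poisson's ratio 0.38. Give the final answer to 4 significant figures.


K = E / (3*(1-2*nu))
K = 141 / (3*(1-2*0.38))
K = 195.8 GPa


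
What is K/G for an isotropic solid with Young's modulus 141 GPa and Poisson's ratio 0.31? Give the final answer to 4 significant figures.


G = E / (2*(1+nu))
G = 141 / (2*(1+0.31)) = 53.8168 GPa
K = E / (3*(1-2*nu))
K = 141 / (3*(1-2*0.31)) = 123.684 GPa
K/G = 123.684 / 53.8168 = 2.298


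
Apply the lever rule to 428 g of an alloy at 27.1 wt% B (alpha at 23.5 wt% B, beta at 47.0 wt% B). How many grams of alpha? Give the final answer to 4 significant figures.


f_alpha = (C_beta - C0) / (C_beta - C_alpha)
f_alpha = (47.0 - 27.1) / (47.0 - 23.5) = 0.846809
m_alpha = f_alpha * m_total = 0.846809 * 428 = 362.4 g


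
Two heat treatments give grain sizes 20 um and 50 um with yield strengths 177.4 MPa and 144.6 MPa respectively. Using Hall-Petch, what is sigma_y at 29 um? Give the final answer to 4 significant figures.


sigma_y = sigma0 + k / sqrt(d)
1/sqrt(d1) = 1/sqrt(2e-05) = 223.607;  1/sqrt(d2) = 141.421
k = (sigma1 - sigma2) / (1/sqrt(d1) - 1/sqrt(d2)) = (177.4 - 144.6) / (223.607 - 141.421) = 0.399097 MPa*m^0.5
sigma0 = sigma1 - k/sqrt(d1) = 177.4 - 0.399097*223.607 = 88.1591 MPa
sigma_y(d3) = 88.1591 + 0.399097 / sqrt(2.9e-05) = 162.3 MPa


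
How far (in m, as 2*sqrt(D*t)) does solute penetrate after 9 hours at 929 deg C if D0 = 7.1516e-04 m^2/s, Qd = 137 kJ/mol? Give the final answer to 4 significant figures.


Step 1: D = D0 * exp(-Qd/(R*T))
T = 1202.15 K
D = 7.1516e-04 * exp(-137e3 / (8.314 * 1202.15)) = 7.96891e-10 m^2/s
Step 2: L = 2*sqrt(D*t)
t = 9 h = 32400 s
L = 2*sqrt(7.96891e-10 * 32400) = 0.01016 m


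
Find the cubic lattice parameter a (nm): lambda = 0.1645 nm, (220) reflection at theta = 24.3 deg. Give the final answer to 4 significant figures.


d = lambda / (2*sin(theta))
d = 0.1645 / (2*sin(24.3 deg))
d = 0.199872 nm
a = d * sqrt(h^2+k^2+l^2) = 0.199872 * sqrt(8)
a = 0.5653 nm


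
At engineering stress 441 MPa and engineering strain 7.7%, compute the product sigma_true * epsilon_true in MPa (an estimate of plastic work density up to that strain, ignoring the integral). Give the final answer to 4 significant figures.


sigma_true = sigma_eng * (1 + epsilon_eng)
sigma_true = 441 * (1 + 0.077) = 474.957 MPa
epsilon_true = ln(1 + epsilon_eng)
epsilon_true = ln(1 + 0.077) = 0.0741794
sigma_true * epsilon_true = 474.957 * 0.0741794 = 35.23 MPa


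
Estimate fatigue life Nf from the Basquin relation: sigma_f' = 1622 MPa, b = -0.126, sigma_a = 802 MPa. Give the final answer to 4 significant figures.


sigma_a = sigma_f' * (2*Nf)^b
2*Nf = (sigma_a / sigma_f')^(1/b)
2*Nf = (802 / 1622)^(1/-0.126)
2*Nf = 267.665
Nf = 133.8 cycles


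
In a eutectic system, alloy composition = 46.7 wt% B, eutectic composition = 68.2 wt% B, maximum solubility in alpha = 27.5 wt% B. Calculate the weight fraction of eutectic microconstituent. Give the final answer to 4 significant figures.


f_primary = (C_e - C0) / (C_e - C_alpha_max)
f_primary = (68.2 - 46.7) / (68.2 - 27.5)
f_primary = 0.528256
f_eutectic = 1 - 0.528256 = 0.4717


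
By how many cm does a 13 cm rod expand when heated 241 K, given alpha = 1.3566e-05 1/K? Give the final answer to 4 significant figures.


dL = L0 * alpha * dT
dL = 13 * 1.3566e-05 * 241
dL = 0.0425 cm


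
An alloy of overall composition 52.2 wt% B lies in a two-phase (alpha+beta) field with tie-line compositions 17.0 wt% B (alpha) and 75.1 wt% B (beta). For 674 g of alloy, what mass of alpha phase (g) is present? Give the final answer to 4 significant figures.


f_alpha = (C_beta - C0) / (C_beta - C_alpha)
f_alpha = (75.1 - 52.2) / (75.1 - 17.0) = 0.394148
m_alpha = f_alpha * m_total = 0.394148 * 674 = 265.7 g


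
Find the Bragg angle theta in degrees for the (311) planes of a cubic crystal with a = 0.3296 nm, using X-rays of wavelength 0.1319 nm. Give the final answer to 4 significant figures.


d = a / sqrt(h^2+k^2+l^2)
d = 0.3296 / sqrt(11) = 0.0993781 nm
lambda = 2*d*sin(theta)  =>  sin(theta) = lambda / (2*d)
sin(theta) = 0.1319 / (2 * 0.0993781) = 0.663627
theta = 41.58 deg


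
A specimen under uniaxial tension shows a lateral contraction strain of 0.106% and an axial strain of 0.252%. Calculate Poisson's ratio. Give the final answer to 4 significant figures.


nu = -epsilon_lat / epsilon_axial
Lateral strain is contraction (negative), so using magnitudes:
nu = 0.106 / 0.252
nu = 0.4206


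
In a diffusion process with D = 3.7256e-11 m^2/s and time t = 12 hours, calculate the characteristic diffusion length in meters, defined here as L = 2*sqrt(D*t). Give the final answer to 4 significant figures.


t = 12 hr = 43200 s
Diffusion length = 2*sqrt(D*t)
= 2*sqrt(3.7256e-11 * 43200)
= 2.537e-03 m


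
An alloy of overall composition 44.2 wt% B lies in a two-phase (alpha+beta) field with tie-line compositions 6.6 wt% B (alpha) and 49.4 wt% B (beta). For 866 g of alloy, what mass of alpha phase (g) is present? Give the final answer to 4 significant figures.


f_alpha = (C_beta - C0) / (C_beta - C_alpha)
f_alpha = (49.4 - 44.2) / (49.4 - 6.6) = 0.121495
m_alpha = f_alpha * m_total = 0.121495 * 866 = 105.2 g


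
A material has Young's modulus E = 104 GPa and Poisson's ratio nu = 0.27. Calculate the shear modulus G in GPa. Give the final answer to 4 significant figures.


G = E / (2*(1+nu))
G = 104 / (2*(1+0.27))
G = 40.94 GPa


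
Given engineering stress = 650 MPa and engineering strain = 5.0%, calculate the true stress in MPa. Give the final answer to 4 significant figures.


sigma_true = sigma_eng * (1 + epsilon_eng)
sigma_true = 650 * (1 + 0.05)
sigma_true = 682.5 MPa


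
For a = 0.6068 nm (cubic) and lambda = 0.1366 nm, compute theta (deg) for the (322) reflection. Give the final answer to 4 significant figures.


d = a / sqrt(h^2+k^2+l^2)
d = 0.6068 / sqrt(17) = 0.147171 nm
lambda = 2*d*sin(theta)  =>  sin(theta) = lambda / (2*d)
sin(theta) = 0.1366 / (2 * 0.147171) = 0.464087
theta = 27.65 deg


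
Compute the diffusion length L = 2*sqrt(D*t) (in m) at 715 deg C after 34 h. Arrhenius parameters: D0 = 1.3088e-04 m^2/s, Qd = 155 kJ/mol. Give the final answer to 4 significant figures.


Step 1: D = D0 * exp(-Qd/(R*T))
T = 988.15 K
D = 1.3088e-04 * exp(-155e3 / (8.314 * 988.15)) = 8.37752e-13 m^2/s
Step 2: L = 2*sqrt(D*t)
t = 34 h = 122400 s
L = 2*sqrt(8.37752e-13 * 122400) = 6.404e-04 m


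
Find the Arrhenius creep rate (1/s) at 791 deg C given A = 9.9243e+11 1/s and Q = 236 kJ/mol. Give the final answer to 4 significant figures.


rate = A * exp(-Q / (R*T))
T = 791 + 273.15 = 1064.15 K
rate = 9.9243e+11 * exp(-236e3 / (8.314 * 1064.15))
rate = 2.582 1/s


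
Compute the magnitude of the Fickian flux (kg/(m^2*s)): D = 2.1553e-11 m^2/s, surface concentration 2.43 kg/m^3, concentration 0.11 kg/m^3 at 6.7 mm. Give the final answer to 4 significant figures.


J = -D * (dC/dx) = D * (C1 - C2) / dx
J = 2.1553e-11 * (2.43 - 0.11) / 6.7e-03
J = 7.463e-09 kg/(m^2*s)


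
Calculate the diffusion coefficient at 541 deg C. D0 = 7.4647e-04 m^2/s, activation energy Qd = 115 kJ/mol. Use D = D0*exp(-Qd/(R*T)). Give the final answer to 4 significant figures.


D = D0 * exp(-Qd / (R*T))
T = 814.15 K
D = 7.4647e-04 * exp(-115e3 / (8.314 * 814.15))
D = 3.123e-11 m^2/s


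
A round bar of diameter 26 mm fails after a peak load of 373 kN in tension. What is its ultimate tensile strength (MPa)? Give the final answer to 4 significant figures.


A0 = pi*(d/2)^2 = pi*(26/2)^2 = 530.929 mm^2
UTS = F_max / A0 = 373*1000 / 530.929
UTS = 702.5 MPa


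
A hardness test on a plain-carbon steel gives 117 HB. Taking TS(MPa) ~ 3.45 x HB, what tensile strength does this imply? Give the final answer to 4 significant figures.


TS (MPa) = 3.45 * HB
TS = 3.45 * 117
TS = 403.7 MPa


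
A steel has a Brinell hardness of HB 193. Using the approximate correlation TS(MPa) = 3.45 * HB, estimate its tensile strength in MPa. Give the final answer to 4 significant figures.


TS (MPa) = 3.45 * HB
TS = 3.45 * 193
TS = 665.9 MPa


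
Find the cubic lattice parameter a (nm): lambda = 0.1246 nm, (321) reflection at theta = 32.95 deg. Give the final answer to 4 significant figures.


d = lambda / (2*sin(theta))
d = 0.1246 / (2*sin(32.95 deg))
d = 0.114542 nm
a = d * sqrt(h^2+k^2+l^2) = 0.114542 * sqrt(14)
a = 0.4286 nm


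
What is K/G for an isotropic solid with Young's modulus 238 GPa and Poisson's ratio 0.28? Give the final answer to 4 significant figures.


G = E / (2*(1+nu))
G = 238 / (2*(1+0.28)) = 92.9688 GPa
K = E / (3*(1-2*nu))
K = 238 / (3*(1-2*0.28)) = 180.303 GPa
K/G = 180.303 / 92.9688 = 1.939


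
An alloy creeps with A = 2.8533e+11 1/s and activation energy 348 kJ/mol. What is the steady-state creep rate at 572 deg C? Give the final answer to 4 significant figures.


rate = A * exp(-Q / (R*T))
T = 572 + 273.15 = 845.15 K
rate = 2.8533e+11 * exp(-348e3 / (8.314 * 845.15))
rate = 8.838e-11 1/s


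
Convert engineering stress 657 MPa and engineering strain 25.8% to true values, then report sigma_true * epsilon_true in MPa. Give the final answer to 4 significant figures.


sigma_true = sigma_eng * (1 + epsilon_eng)
sigma_true = 657 * (1 + 0.258) = 826.506 MPa
epsilon_true = ln(1 + epsilon_eng)
epsilon_true = ln(1 + 0.258) = 0.229523
sigma_true * epsilon_true = 826.506 * 0.229523 = 189.7 MPa


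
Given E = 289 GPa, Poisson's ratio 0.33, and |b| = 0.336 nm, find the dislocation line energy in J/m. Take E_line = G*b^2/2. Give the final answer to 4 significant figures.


Step 1: G = E / (2*(1+nu))
G = 289 / (2*(1+0.33)) = 108.647 GPa = 1.08647e+11 Pa
Step 2: E_line = G*b^2/2
b = 0.336 nm = 3.36e-10 m
E_line = 0.5 * 1.08647e+11 * (3.36e-10)^2 = 6.133e-09 J/m


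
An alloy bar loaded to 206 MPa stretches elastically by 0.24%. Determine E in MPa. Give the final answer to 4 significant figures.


E = sigma / epsilon
epsilon = 0.24% = 2.4e-03
E = 206 / 2.4e-03
E = 85830 MPa


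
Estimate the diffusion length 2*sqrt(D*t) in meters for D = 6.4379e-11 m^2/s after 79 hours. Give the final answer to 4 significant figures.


t = 79 hr = 284400 s
Diffusion length = 2*sqrt(D*t)
= 2*sqrt(6.4379e-11 * 284400)
= 8.558e-03 m


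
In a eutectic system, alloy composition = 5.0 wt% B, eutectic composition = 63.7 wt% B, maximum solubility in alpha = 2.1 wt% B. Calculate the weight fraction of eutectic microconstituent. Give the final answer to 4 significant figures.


f_primary = (C_e - C0) / (C_e - C_alpha_max)
f_primary = (63.7 - 5.0) / (63.7 - 2.1)
f_primary = 0.952922
f_eutectic = 1 - 0.952922 = 0.04708


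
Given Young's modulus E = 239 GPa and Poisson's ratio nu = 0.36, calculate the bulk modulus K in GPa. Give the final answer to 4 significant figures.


K = E / (3*(1-2*nu))
K = 239 / (3*(1-2*0.36))
K = 284.5 GPa


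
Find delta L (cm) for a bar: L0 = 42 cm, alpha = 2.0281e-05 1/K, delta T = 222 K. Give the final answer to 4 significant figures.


dL = L0 * alpha * dT
dL = 42 * 2.0281e-05 * 222
dL = 0.1891 cm


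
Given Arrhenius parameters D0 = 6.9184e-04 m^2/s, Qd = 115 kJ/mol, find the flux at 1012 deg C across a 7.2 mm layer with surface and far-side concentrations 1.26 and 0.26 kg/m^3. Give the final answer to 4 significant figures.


Step 1: D = D0 * exp(-Qd/(R*T))
T = 1012 + 273.15 = 1285.15 K
D = 6.9184e-04 * exp(-115e3 / (8.314 * 1285.15)) = 1.46449e-08 m^2/s
Step 2: J = D * (C1 - C2) / dx
J = 1.46449e-08 * (1.26 - 0.26) / 7.2e-03
J = 2.034e-06 kg/(m^2*s)


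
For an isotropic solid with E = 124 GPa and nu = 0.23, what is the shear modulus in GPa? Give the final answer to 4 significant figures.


G = E / (2*(1+nu))
G = 124 / (2*(1+0.23))
G = 50.41 GPa


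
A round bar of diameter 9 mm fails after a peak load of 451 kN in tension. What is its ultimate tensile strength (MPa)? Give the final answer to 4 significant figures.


A0 = pi*(d/2)^2 = pi*(9/2)^2 = 63.6173 mm^2
UTS = F_max / A0 = 451*1000 / 63.6173
UTS = 7089 MPa


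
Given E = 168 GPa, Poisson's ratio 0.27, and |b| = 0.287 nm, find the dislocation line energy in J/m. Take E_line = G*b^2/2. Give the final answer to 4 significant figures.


Step 1: G = E / (2*(1+nu))
G = 168 / (2*(1+0.27)) = 66.1417 GPa = 6.61417e+10 Pa
Step 2: E_line = G*b^2/2
b = 0.287 nm = 2.87e-10 m
E_line = 0.5 * 6.61417e+10 * (2.87e-10)^2 = 2.724e-09 J/m


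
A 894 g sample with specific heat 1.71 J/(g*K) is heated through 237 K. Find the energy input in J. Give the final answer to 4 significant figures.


Q = m * cp * dT
Q = 894 * 1.71 * 237
Q = 362300 J


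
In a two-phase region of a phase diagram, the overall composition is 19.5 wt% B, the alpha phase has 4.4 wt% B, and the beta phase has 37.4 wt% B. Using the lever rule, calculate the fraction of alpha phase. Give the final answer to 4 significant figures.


f_alpha = (C_beta - C0) / (C_beta - C_alpha)
f_alpha = (37.4 - 19.5) / (37.4 - 4.4)
f_alpha = 0.5424


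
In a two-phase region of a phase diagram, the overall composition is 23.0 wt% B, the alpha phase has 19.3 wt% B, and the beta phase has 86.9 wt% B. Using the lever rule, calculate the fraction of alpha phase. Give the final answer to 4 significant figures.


f_alpha = (C_beta - C0) / (C_beta - C_alpha)
f_alpha = (86.9 - 23.0) / (86.9 - 19.3)
f_alpha = 0.9453


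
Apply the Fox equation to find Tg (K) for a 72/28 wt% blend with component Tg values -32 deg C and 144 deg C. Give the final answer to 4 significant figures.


1/Tg = w1/Tg1 + w2/Tg2 (in Kelvin)
Tg1 = 241.15 K, Tg2 = 417.15 K
1/Tg = 0.72/241.15 + 0.28/417.15
Tg = 273.5 K


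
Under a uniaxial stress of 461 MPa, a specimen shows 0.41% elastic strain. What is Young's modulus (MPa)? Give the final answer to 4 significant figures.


E = sigma / epsilon
epsilon = 0.41% = 4.1e-03
E = 461 / 4.1e-03
E = 112400 MPa


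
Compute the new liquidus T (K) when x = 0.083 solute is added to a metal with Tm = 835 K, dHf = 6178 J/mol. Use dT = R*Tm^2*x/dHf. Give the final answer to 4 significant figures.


dT = R*Tm^2*x / dHf
dT = 8.314 * 835^2 * 0.083 / 6178
dT = 77.8777 K
T_new = 835 - 77.8777 = 757.1 K


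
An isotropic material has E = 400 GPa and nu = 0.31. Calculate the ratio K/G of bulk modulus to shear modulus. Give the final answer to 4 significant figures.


G = E / (2*(1+nu))
G = 400 / (2*(1+0.31)) = 152.672 GPa
K = E / (3*(1-2*nu))
K = 400 / (3*(1-2*0.31)) = 350.877 GPa
K/G = 350.877 / 152.672 = 2.298
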